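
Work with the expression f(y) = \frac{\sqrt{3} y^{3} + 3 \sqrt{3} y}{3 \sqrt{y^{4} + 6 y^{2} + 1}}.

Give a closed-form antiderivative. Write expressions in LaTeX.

f matches the chain-rule pattern g'(h)*h' with inner function h(y) = \frac{y^{4}}{3} + 2 y^{2} + \frac{1}{3}; substituting u = h(y) collapses the integral.
Check: d/dy[\frac{\sqrt{\frac{y^{4}}{3} + 2 y^{2} + \frac{1}{3}}}{2}] = \frac{\sqrt{3} y^{3} + 3 \sqrt{3} y}{3 \sqrt{y^{4} + 6 y^{2} + 1}} = f(y).

An antiderivative is F(y) = \frac{\sqrt{\frac{y^{4}}{3} + 2 y^{2} + \frac{1}{3}}}{2}.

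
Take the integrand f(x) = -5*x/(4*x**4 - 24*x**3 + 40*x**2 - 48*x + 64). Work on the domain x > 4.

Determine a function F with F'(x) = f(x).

An antiderivative is F(x) = -5*log(x - 4)/36 + 5*log(x - 2)/24 - 5*log(x**2 + 2)/144 + 5*sqrt(2)*atan(sqrt(2)*x/2)/72.

The denominator factors as 4*(x - 4)*(x - 2)*(x**2 + 2); partial fractions split f into directly integrable pieces: -5*(x - 2)/(72*(x**2 + 2)) + 5/(24*(x - 2)) - 5/(36*(x - 4)).
Check: d/dx[-5*log(x - 4)/36 + 5*log(x - 2)/24 - 5*log(x**2 + 2)/144 + 5*sqrt(2)*atan(sqrt(2)*x/2)/72] = -5*x/(4*x**4 - 24*x**3 + 40*x**2 - 48*x + 64) = f(x).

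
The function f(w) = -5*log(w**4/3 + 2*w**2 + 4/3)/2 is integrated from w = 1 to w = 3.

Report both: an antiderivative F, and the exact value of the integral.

A first test for any F(w): its w-derivative must equal f(w) identically.
F(w) = 5*(-w*log(w**4/3 + 2*w**2 + 4/3) + 4*w - 2*sqrt(3 - sqrt(5))*atan(w/sqrt(3 - sqrt(5))) - 2*sqrt(sqrt(5) + 3)*atan(w/sqrt(sqrt(5) + 3)))/2 is an antiderivative of f.
Check: d/dw[5*(-w*log(w**4/3 + 2*w**2 + 4/3) + 4*w - 2*sqrt(3 - sqrt(5))*atan(w/sqrt(3 - sqrt(5))) - 2*sqrt(sqrt(5) + 3)*atan(w/sqrt(sqrt(5) + 3)))/2] = -5*log(w**4/3 + 2*w**2 + 4/3)/2 = f(w).
F(3) = -15*log(139/3)/2 - 5*sqrt(sqrt(5) + 3)*atan(3/sqrt(sqrt(5) + 3)) - 5*sqrt(3 - sqrt(5))*atan(3/sqrt(3 - sqrt(5))) + 30; F(1) = -5*sqrt(sqrt(5) + 3)*atan(1/sqrt(sqrt(5) + 3)) - 5*sqrt(3 - sqrt(5))*atan(1/sqrt(3 - sqrt(5))) - 5*log(11/3)/2 + 10.
Integral = F(3) - F(1) = -15*log(139/3)/2 - 5*sqrt(sqrt(5) + 3)*atan(3/sqrt(sqrt(5) + 3)) - 5*sqrt(3 - sqrt(5))*atan(3/sqrt(3 - sqrt(5))) + 5*log(11/3)/2 + 5*sqrt(3 - sqrt(5))*atan(1/sqrt(3 - sqrt(5))) + 5*sqrt(sqrt(5) + 3)*atan(1/sqrt(sqrt(5) + 3)) + 20.

Antiderivative: F(w) = 5*(-w*log(w**4/3 + 2*w**2 + 4/3) + 4*w - 2*sqrt(3 - sqrt(5))*atan(w/sqrt(3 - sqrt(5))) - 2*sqrt(sqrt(5) + 3)*atan(w/sqrt(sqrt(5) + 3)))/2; value = -15*log(139/3)/2 - 5*sqrt(sqrt(5) + 3)*atan(3/sqrt(sqrt(5) + 3)) - 5*sqrt(3 - sqrt(5))*atan(3/sqrt(3 - sqrt(5))) + 5*log(11/3)/2 + 5*sqrt(3 - sqrt(5))*atan(1/sqrt(3 - sqrt(5))) + 5*sqrt(sqrt(5) + 3)*atan(1/sqrt(sqrt(5) + 3)) + 20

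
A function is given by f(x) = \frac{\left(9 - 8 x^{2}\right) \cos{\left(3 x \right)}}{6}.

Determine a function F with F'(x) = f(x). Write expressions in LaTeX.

An antiderivative is F(x) = - \frac{4 x^{2} \sin{\left(3 x \right)}}{9} - \frac{8 x \cos{\left(3 x \right)}}{27} + \frac{97 \sin{\left(3 x \right)}}{162}.

Differentiate the proposed F(x) back; it has to land on f(x) exactly.
Check: d/dx[- \frac{4 x^{2} \sin{\left(3 x \right)}}{9} - \frac{8 x \cos{\left(3 x \right)}}{27} + \frac{97 \sin{\left(3 x \right)}}{162}] = - \frac{4 x^{2} \cos{\left(3 x \right)}}{3} + \frac{3 \cos{\left(3 x \right)}}{2}, which equals f(x).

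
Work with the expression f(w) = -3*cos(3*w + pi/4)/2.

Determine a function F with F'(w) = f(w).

An antiderivative is F(w) = -sin(3*w + pi/4)/2.

A first test for any F(w): its w-derivative must equal f(w) identically.
Check: d/dw[-sin(3*w + pi/4)/2] = -3*cos(3*w + pi/4)/2 = f(w).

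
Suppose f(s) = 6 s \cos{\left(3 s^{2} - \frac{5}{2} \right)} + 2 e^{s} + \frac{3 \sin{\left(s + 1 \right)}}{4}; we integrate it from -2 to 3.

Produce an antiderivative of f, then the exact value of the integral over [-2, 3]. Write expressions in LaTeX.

Antiderivative: F(s) = - \frac{- 8 e^{s} - 4 \sin{\left(3 s^{2} - \frac{5}{2} \right)} + 3 \cos{\left(s + 1 \right)}}{4}; value = \sin{\left(\frac{49}{2} \right)} - \frac{2}{e^{2}} - \sin{\left(\frac{19}{2} \right)} + \frac{3 \cos{\left(1 \right)}}{4} - \frac{3 \cos{\left(4 \right)}}{4} + 2 e^{3}

Integrate term by term and add the pieces.
F(s) = - \frac{- 8 e^{s} - 4 \sin{\left(3 s^{2} - \frac{5}{2} \right)} + 3 \cos{\left(s + 1 \right)}}{4} is an antiderivative of f.
Check: d/ds[- \frac{- 8 e^{s} - 4 \sin{\left(3 s^{2} - \frac{5}{2} \right)} + 3 \cos{\left(s + 1 \right)}}{4}] = 6 s \cos{\left(3 s^{2} - \frac{5}{2} \right)} + 2 e^{s} + \frac{3 \sin{\left(s + 1 \right)}}{4} = f(s).
F(3) = \sin{\left(\frac{49}{2} \right)} - \frac{3 \cos{\left(4 \right)}}{4} + 2 e^{3}; F(-2) = - \frac{3 \cos{\left(1 \right)}}{4} + \sin{\left(\frac{19}{2} \right)} + \frac{2}{e^{2}}.
Integral = F(3) - F(-2) = \sin{\left(\frac{49}{2} \right)} - \frac{2}{e^{2}} - \sin{\left(\frac{19}{2} \right)} + \frac{3 \cos{\left(1 \right)}}{4} - \frac{3 \cos{\left(4 \right)}}{4} + 2 e^{3}.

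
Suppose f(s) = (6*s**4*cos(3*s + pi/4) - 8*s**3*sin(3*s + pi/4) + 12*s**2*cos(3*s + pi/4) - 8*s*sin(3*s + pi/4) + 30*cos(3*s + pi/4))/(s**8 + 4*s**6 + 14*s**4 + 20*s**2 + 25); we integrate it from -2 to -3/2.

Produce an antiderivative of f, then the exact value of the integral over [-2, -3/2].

Recognize the product-rule pattern: f = u'v + uv' with u = 2/(s**4 + 2*s**2 + 5), v = sin(3*s + pi/4), so integration by parts undoes it.
F(s) = 2*sin(3*s + pi/4)/(s**4 + 2*s**2 + 5) is an antiderivative of f.
Check: d/ds[2*sin(3*s + pi/4)/(s**4 + 2*s**2 + 5)] = (6*s**4*cos(3*s + pi/4) - 8*s**3*sin(3*s + pi/4) + 12*s**2*cos(3*s + pi/4) - 8*s*sin(3*s + pi/4) + 30*cos(3*s + pi/4))/(s**8 + 4*s**6 + 14*s**4 + 20*s**2 + 25) = f(s).
F(-3/2) = 32*cos(pi/4 + 9/2)/233; F(-2) = 2*cos(pi/4 + 6)/29.
Integral = F(-3/2) - F(-2) = -2*cos(pi/4 + 6)/29 + 32*cos(pi/4 + 9/2)/233.

Antiderivative: F(s) = 2*sin(3*s + pi/4)/(s**4 + 2*s**2 + 5); value = -2*cos(pi/4 + 6)/29 + 32*cos(pi/4 + 9/2)/233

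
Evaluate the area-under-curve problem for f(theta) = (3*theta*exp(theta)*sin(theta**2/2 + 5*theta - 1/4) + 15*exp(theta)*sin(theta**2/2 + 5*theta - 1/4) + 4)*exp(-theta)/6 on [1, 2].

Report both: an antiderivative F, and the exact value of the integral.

Antiderivative: F(theta) = -cos(theta**2/2 + 5*theta - 1/4)/2 - 2*exp(-theta)/3; value = -cos(47/4)/2 - 2*exp(-2)/3 + 2*exp(-1)/3 + cos(21/4)/2

Check any antiderivative F(theta) by computing F'(theta) and comparing it with f(theta).
F(theta) = -cos(theta**2/2 + 5*theta - 1/4)/2 - 2*exp(-theta)/3 is an antiderivative of f.
Check: d/dtheta[-cos(theta**2/2 + 5*theta - 1/4)/2 - 2*exp(-theta)/3] = (3*theta*exp(theta)*sin(theta**2/2 + 5*theta - 1/4) + 15*exp(theta)*sin(theta**2/2 + 5*theta - 1/4) + 4)*exp(-theta)/6 = f(theta).
F(2) = -cos(47/4)/2 - 2*exp(-2)/3; F(1) = -cos(21/4)/2 - 2*exp(-1)/3.
Integral = F(2) - F(1) = -cos(47/4)/2 - 2*exp(-2)/3 + 2*exp(-1)/3 + cos(21/4)/2.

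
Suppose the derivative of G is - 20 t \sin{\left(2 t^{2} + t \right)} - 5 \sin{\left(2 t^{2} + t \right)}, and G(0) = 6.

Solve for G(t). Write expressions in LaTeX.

The substitution u = 2 t^{2} + t works: G'(t) is exactly (dG/du)*(du/dt) for that inner function.
A general antiderivative is 5 \cos{\left(2 t^{2} + t \right)} + C.
The condition gives C = 6 - (5) = 1.
So G(t) = 5 \cos{\left(2 t^{2} + t \right)} + 1.
Check: d/dt[5 \cos{\left(2 t^{2} + t \right)} + 1] = - 20 t \sin{\left(2 t^{2} + t \right)} - 5 \sin{\left(2 t^{2} + t \right)} = G'(t).

G(t) = 5 \cos{\left(2 t^{2} + t \right)} + 1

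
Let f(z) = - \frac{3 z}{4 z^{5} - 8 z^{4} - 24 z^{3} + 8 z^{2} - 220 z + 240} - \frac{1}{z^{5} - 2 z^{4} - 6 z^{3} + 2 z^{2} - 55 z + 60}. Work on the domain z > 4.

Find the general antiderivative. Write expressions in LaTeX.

F(z) = \frac{- 640 \log{\left(z - 4 \right)} + 1715 \log{\left(z - 1 \right)} + 225 \log{\left(z + 3 \right)} - 650 \log{\left(z^{2} + 5 \right)} + 304 \sqrt{5} \operatorname{atan}{\left(\frac{\sqrt{5} z}{5} \right)}}{70560} + C

The denominator factors as 4 \left(z - 4\right) \left(z - 1\right) \left(z + 3\right) \left(z^{2} + 5\right); partial fractions split f into directly integrable pieces: - \frac{65 z - 76}{3528 \left(z^{2} + 5\right)} + \frac{5}{1568 \left(z + 3\right)} + \frac{7}{288 \left(z - 1\right)} - \frac{4}{441 \left(z - 4\right)}.
Check: d/dz[\frac{- 640 \log{\left(z - 4 \right)} + 1715 \log{\left(z - 1 \right)} + 225 \log{\left(z + 3 \right)} - 650 \log{\left(z^{2} + 5 \right)} + 304 \sqrt{5} \operatorname{atan}{\left(\frac{\sqrt{5} z}{5} \right)}}{70560}] = \frac{- 3 z - 4}{4 z^{5} - 8 z^{4} - 24 z^{3} + 8 z^{2} - 220 z + 240}, which equals f(z).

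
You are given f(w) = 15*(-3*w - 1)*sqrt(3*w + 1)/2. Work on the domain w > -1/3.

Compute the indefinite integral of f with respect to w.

F(w) = -(3*w + 1)**(5/2) + C

An antiderivative F(w) passes only if d/dw[F] lands on f(w) exactly.
Check: d/dw[-(3*w + 1)**(5/2)] = -45*w*sqrt(3*w + 1)/2 - 15*sqrt(3*w + 1)/2, which equals f(w).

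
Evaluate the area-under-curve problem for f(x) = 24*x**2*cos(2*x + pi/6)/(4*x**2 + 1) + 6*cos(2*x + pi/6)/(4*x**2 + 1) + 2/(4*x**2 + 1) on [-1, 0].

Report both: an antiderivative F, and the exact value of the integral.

Antiderivative: F(x) = 3*sin(2*x + pi/6) + atan(2*x); value = atan(2) + 3/2 - 3*cos(pi/3 + 2)

The integrand splits into summands that can be handled one at a time.
F(x) = 3*sin(2*x + pi/6) + atan(2*x) is an antiderivative of f.
Check: d/dx[3*sin(2*x + pi/6) + atan(2*x)] = (24*x**2*cos(2*x + pi/6) + 6*cos(2*x + pi/6) + 2)/(4*x**2 + 1), which equals f(x).
F(0) = 3/2; F(-1) = 3*cos(pi/3 + 2) - atan(2).
Integral = F(0) - F(-1) = atan(2) + 3/2 - 3*cos(pi/3 + 2).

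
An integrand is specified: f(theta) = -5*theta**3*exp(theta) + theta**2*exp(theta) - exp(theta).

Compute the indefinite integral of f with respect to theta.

F(theta) = (-5*theta**3 + 16*theta**2 - 32*theta + 31)*exp(theta) + C

f has the shape u'v + uv' for u = -5*theta**3 + 16*theta**2 - 32*theta + 31 and v = exp(theta) — it is the derivative of the product u*v.
Check: d/dtheta[(-5*theta**3 + 16*theta**2 - 32*theta + 31)*exp(theta)] = -5*theta**3*exp(theta) + theta**2*exp(theta) - exp(theta) = f(theta).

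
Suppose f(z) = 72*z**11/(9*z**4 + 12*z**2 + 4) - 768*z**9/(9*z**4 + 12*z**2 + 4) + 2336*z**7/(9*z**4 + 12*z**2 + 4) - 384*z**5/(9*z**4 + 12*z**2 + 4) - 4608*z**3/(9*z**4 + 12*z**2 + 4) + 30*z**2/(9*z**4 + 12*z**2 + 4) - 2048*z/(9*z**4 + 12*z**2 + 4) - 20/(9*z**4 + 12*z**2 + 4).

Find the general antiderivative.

F(z) = (3*z**10 - 46*z**8 + 256*z**6 - 576*z**4 + 256*z**2 - 10*z + 512)/(3*z**2 + 2) + C

Integrate term by term and add the pieces.
Check: d/dz[(3*z**10 - 46*z**8 + 256*z**6 - 576*z**4 + 256*z**2 - 10*z + 512)/(3*z**2 + 2)] = (72*z**11 - 768*z**9 + 2336*z**7 - 384*z**5 - 4608*z**3 + 30*z**2 - 2048*z - 20)/(9*z**4 + 12*z**2 + 4), which equals f(z).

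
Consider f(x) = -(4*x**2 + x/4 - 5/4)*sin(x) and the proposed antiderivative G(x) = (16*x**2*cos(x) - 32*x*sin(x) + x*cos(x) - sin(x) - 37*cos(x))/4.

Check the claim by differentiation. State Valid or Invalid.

d/dx[G] = -4*x**2*sin(x) - x*sin(x)/4 + 5*sin(x)/4
This equals f(x) exactly, so the claim holds.

Valid - the claim checks out under differentiation.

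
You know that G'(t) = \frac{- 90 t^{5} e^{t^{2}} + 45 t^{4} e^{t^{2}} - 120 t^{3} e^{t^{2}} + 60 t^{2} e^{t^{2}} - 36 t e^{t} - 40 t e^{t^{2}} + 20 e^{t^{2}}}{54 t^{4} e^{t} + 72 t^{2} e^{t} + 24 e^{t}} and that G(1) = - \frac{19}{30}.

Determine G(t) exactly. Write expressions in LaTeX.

Any candidate G(t) must reproduce the stated G'(t) exactly.
A general antiderivative is - \frac{5 e^{- t} e^{t^{2}}}{6} + \frac{1}{3 \left(t^{2} + \frac{2}{3}\right)} + C.
The condition gives C = - \frac{19}{30} - (- \frac{19}{30}) = 0.
So G(t) = - \frac{\left(15 t^{2} e^{t^{2}} - 6 e^{t} + 10 e^{t^{2}}\right) e^{- t}}{6 \left(3 t^{2} + 2\right)}.
Check: d/dt[- \frac{\left(15 t^{2} e^{t^{2}} - 6 e^{t} + 10 e^{t^{2}}\right) e^{- t}}{6 \left(3 t^{2} + 2\right)}] = \frac{- 90 t^{5} e^{t^{2}} + 45 t^{4} e^{t^{2}} - 120 t^{3} e^{t^{2}} + 60 t^{2} e^{t^{2}} - 36 t e^{t} - 40 t e^{t^{2}} + 20 e^{t^{2}}}{54 t^{4} e^{t} + 72 t^{2} e^{t} + 24 e^{t}} = G'(t).

G(t) = - \frac{\left(15 t^{2} e^{t^{2}} - 6 e^{t} + 10 e^{t^{2}}\right) e^{- t}}{6 \left(3 t^{2} + 2\right)}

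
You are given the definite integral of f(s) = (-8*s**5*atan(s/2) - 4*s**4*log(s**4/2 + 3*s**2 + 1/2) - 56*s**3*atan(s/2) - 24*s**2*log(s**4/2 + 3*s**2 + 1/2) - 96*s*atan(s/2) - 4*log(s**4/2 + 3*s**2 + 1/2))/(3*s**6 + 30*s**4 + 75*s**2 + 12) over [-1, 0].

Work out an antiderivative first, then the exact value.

f has the shape u'v + uv' for u = -2*atan(s/2)/3 and v = log(s**4/2 + 3*s**2 + 1/2) — it is the derivative of the product u*v.
F(s) = -2*log(s**4/2 + 3*s**2 + 1/2)*atan(s/2)/3 is an antiderivative of f.
Check: d/ds[-2*log(s**4/2 + 3*s**2 + 1/2)*atan(s/2)/3] = (-8*s**5*atan(s/2) - 4*s**4*log(s**4/2 + 3*s**2 + 1/2) - 56*s**3*atan(s/2) - 24*s**2*log(s**4/2 + 3*s**2 + 1/2) - 96*s*atan(s/2) - 4*log(s**4/2 + 3*s**2 + 1/2))/(3*s**6 + 30*s**4 + 75*s**2 + 12) = f(s).
F(0) = 0; F(-1) = 2*log(4)*atan(1/2)/3.
Integral = F(0) - F(-1) = -2*log(4)*atan(1/2)/3.

Antiderivative: F(s) = -2*log(s**4/2 + 3*s**2 + 1/2)*atan(s/2)/3; value = -2*log(4)*atan(1/2)/3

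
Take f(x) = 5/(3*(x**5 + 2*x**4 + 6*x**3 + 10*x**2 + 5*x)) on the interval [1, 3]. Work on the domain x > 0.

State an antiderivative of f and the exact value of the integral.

Factor the denominator (3*x*(x + 1)**2*(x**2 + 5)) and decompose: f = (2*x - 5)/(54*(x**2 + 5)) - 10/(27*(x + 1)) - 5/(18*(x + 1)**2) + 1/(3*x); each piece integrates to a log, atan, or power term.
F(x) = log(x)/3 - 10*log(x + 1)/27 + log(x**2 + 5)/54 - sqrt(5)*atan(sqrt(5)*x/5)/54 + 5/(18*x + 18) is an antiderivative of f.
Check: d/dx[log(x)/3 - 10*log(x + 1)/27 + log(x**2 + 5)/54 - sqrt(5)*atan(sqrt(5)*x/5)/54 + 5/(18*x + 18)] = 5/(3*x**5 + 6*x**4 + 18*x**3 + 30*x**2 + 15*x), which equals f(x).
F(3) = -10*log(4)/27 - sqrt(5)*atan(3*sqrt(5)/5)/54 + log(14)/54 + 5/72 + log(3)/3; F(1) = -10*log(2)/27 - sqrt(5)*atan(sqrt(5)/5)/54 + log(6)/54 + 5/36.
Integral = F(3) - F(1) = -10*log(4)/27 - 5/72 - sqrt(5)*atan(3*sqrt(5)/5)/54 - log(6)/54 + sqrt(5)*atan(sqrt(5)/5)/54 + log(14)/54 + 10*log(2)/27 + log(3)/3.

Antiderivative: F(x) = log(x)/3 - 10*log(x + 1)/27 + log(x**2 + 5)/54 - sqrt(5)*atan(sqrt(5)*x/5)/54 + 5/(18*x + 18); value = -10*log(4)/27 - 5/72 - sqrt(5)*atan(3*sqrt(5)/5)/54 - log(6)/54 + sqrt(5)*atan(sqrt(5)/5)/54 + log(14)/54 + 10*log(2)/27 + log(3)/3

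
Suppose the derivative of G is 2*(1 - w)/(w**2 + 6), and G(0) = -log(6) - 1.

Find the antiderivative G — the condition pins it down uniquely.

G(w) = (-3*log(w**2 + 6) + sqrt(6)*atan(sqrt(6)*w/6) - 3)/3

A candidate passes only if d/dw[G] lands on the given G'(w) exactly.
A general antiderivative is -log(w**2 + 6) + sqrt(6)*atan(sqrt(6)*w/6)/3 + C.
The condition gives C = -log(6) - 1 - (-log(6)) = -1.
So G(w) = (-3*log(w**2 + 6) + sqrt(6)*atan(sqrt(6)*w/6) - 3)/3.
Check: d/dw[(-3*log(w**2 + 6) + sqrt(6)*atan(sqrt(6)*w/6) - 3)/3] = (2 - 2*w)/(w**2 + 6), which equals G'(w).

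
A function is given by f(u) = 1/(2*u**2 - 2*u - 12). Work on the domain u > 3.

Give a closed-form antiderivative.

An antiderivative is F(u) = log(u - 3)/10 - log(u + 2)/10.

Factor the denominator (2*(u - 3)*(u + 2)) and decompose: f = -1/(10*(u + 2)) + 1/(10*(u - 3)); each piece integrates to a log, atan, or power term.
Check: d/du[log(u - 3)/10 - log(u + 2)/10] = 1/(2*u**2 - 2*u - 12) = f(u).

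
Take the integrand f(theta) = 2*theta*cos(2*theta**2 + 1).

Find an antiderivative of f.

The substitution u = 2*theta**2 + 1 works: f is exactly (dF/du)*(du/dtheta) for that inner function.
Check: d/dtheta[sin(2*theta**2 + 1)/2] = 2*theta*cos(2*theta**2 + 1) = f(theta).

An antiderivative is F(theta) = sin(2*theta**2 + 1)/2.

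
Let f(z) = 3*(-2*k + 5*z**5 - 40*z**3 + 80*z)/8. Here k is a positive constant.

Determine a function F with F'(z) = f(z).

An antiderivative is F(z) = -3*k*z/4 - 5*(2 - z**2/2)**3/2.

Whatever form F(z) takes, F'(z) = f(z) is non-negotiable.
Check: d/dz[-3*k*z/4 - 5*(2 - z**2/2)**3/2] = -3*k/4 + 15*z**5/8 - 15*z**3 + 30*z, which equals f(z).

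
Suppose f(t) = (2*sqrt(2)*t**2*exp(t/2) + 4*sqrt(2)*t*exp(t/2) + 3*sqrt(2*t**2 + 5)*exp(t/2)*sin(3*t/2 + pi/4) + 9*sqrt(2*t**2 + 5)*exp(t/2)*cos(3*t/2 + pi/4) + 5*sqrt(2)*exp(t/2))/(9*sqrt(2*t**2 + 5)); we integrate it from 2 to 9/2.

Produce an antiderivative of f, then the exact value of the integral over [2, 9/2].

Antiderivative: F(t) = sqrt(2)*(4*sqrt(2*t**2 + 5)*exp(t/2) + 6*sqrt(2)*exp(t/2)*sin(3*t/2 + pi/4))/18; value = -2*sqrt(26)*exp(1)/9 - 2*exp(1)*sin(pi/4 + 3)/3 + 2*exp(9/4)*sin(pi/4 + 27/4)/3 + 2*sqrt(91)*exp(9/4)/9

f has the shape u'v + uv' for u = 4*sqrt(t**2 + 5/2)/9 + 2*sin(3*t/2 + pi/4)/3 and v = exp(t/2) — it is the derivative of the product u*v.
F(t) = sqrt(2)*(4*sqrt(2*t**2 + 5)*exp(t/2) + 6*sqrt(2)*exp(t/2)*sin(3*t/2 + pi/4))/18 is an antiderivative of f.
Check: d/dt[sqrt(2)*(4*sqrt(2*t**2 + 5)*exp(t/2) + 6*sqrt(2)*exp(t/2)*sin(3*t/2 + pi/4))/18] = (2*sqrt(2)*t**2*exp(t/2) + 4*sqrt(2)*t*exp(t/2) + 3*sqrt(2*t**2 + 5)*exp(t/2)*sin(3*t/2 + pi/4) + 9*sqrt(2*t**2 + 5)*exp(t/2)*cos(3*t/2 + pi/4) + 5*sqrt(2)*exp(t/2))/(9*sqrt(2*t**2 + 5)) = f(t).
F(9/2) = 2*exp(9/4)*sin(pi/4 + 27/4)/3 + 2*sqrt(91)*exp(9/4)/9; F(2) = 2*exp(1)*sin(pi/4 + 3)/3 + 2*sqrt(26)*exp(1)/9.
Integral = F(9/2) - F(2) = -2*sqrt(26)*exp(1)/9 - 2*exp(1)*sin(pi/4 + 3)/3 + 2*exp(9/4)*sin(pi/4 + 27/4)/3 + 2*sqrt(91)*exp(9/4)/9.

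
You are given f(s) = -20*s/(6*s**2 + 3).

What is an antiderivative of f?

The substitution u = 4*s**2 + 2 works: f is exactly (dF/du)*(du/ds) for that inner function.
Check: d/ds[-5*log(2*s**2 + 1)/3] = -20*s/(6*s**2 + 3) = f(s).

An antiderivative is F(s) = -5*log(2*s**2 + 1)/3.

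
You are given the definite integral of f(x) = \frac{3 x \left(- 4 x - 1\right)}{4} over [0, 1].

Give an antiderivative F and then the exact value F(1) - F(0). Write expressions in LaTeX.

Whatever form F(x) takes, F'(x) = f(x) is non-negotiable.
F(x) = - x^{3} - \frac{3 x^{2}}{8} is an antiderivative of f.
Check: d/dx[- x^{3} - \frac{3 x^{2}}{8}] = - 3 x^{2} - \frac{3 x}{4}, which equals f(x).
F(1) = - \frac{11}{8}; F(0) = 0.
Integral = F(1) - F(0) = - \frac{11}{8}.

Antiderivative: F(x) = - x^{3} - \frac{3 x^{2}}{8}; value = - \frac{11}{8}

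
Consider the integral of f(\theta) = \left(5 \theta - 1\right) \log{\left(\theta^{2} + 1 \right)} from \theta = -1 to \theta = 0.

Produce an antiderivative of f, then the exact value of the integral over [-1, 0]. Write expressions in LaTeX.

Check any antiderivative F(\theta) by computing F'(\theta) and comparing it with f(\theta).
F(\theta) = - \frac{5 \theta^{2}}{2} + 2 \theta + \left(\frac{5 \theta^{2}}{2} - \theta\right) \log{\left(\theta^{2} + 1 \right)} + \frac{5 \log{\left(\theta^{2} + 1 \right)}}{2} - 2 \operatorname{atan}{\left(\theta \right)} is an antiderivative of f.
Check: d/d\theta[- \frac{5 \theta^{2}}{2} + 2 \theta + \left(\frac{5 \theta^{2}}{2} - \theta\right) \log{\left(\theta^{2} + 1 \right)} + \frac{5 \log{\left(\theta^{2} + 1 \right)}}{2} - 2 \operatorname{atan}{\left(\theta \right)}] = 5 \theta \log{\left(\theta^{2} + 1 \right)} - \log{\left(\theta^{2} + 1 \right)}, which equals f(\theta).
F(0) = 0; F(-1) = - \frac{9}{2} + \frac{\pi}{2} + 6 \log{\left(2 \right)}.
Integral = F(0) - F(-1) = - 6 \log{\left(2 \right)} - \frac{\pi}{2} + \frac{9}{2}.

Antiderivative: F(\theta) = - \frac{5 \theta^{2}}{2} + 2 \theta + \left(\frac{5 \theta^{2}}{2} - \theta\right) \log{\left(\theta^{2} + 1 \right)} + \frac{5 \log{\left(\theta^{2} + 1 \right)}}{2} - 2 \operatorname{atan}{\left(\theta \right)}; value = - 6 \log{\left(2 \right)} - \frac{\pi}{2} + \frac{9}{2}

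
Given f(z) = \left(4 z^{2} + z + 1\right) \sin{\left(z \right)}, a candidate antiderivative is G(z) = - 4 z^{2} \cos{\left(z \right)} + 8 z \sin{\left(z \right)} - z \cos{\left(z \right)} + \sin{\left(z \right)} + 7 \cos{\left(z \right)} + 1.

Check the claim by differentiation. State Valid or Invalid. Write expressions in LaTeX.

d/dz[G] = 4 z^{2} \sin{\left(z \right)} + z \sin{\left(z \right)} + \sin{\left(z \right)}
This equals f(z) exactly, so the claim holds.

Valid. The derivative of G reproduces f.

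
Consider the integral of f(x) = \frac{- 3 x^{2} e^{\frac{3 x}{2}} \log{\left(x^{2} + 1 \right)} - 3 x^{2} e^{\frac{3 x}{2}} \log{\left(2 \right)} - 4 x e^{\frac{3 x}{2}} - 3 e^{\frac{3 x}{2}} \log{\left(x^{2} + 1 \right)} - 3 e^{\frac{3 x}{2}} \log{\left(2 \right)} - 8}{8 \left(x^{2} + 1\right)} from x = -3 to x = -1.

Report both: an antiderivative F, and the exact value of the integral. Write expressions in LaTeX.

Any candidate F(x) must reproduce f(x) exactly when differentiated.
F(x) = \frac{- e^{\frac{3 x}{2}} \log{\left(2 x^{2} + 2 \right)} - 4 \operatorname{atan}{\left(x \right)}}{4} is an antiderivative of f.
Check: d/dx[\frac{- e^{\frac{3 x}{2}} \log{\left(2 x^{2} + 2 \right)} - 4 \operatorname{atan}{\left(x \right)}}{4}] = \frac{- 3 x^{2} e^{\frac{3 x}{2}} \log{\left(x^{2} + 1 \right)} - 3 x^{2} e^{\frac{3 x}{2}} \log{\left(2 \right)} - 4 x e^{\frac{3 x}{2}} - 3 e^{\frac{3 x}{2}} \log{\left(x^{2} + 1 \right)} - 3 e^{\frac{3 x}{2}} \log{\left(2 \right)} - 8}{8 x^{2} + 8}, which equals f(x).
F(-1) = - \frac{\log{\left(4 \right)}}{4 e^{\frac{3}{2}}} + \frac{\pi}{4}; F(-3) = - \frac{\log{\left(20 \right)}}{4 e^{\frac{9}{2}}} + \operatorname{atan}{\left(3 \right)}.
Integral = F(-1) - F(-3) = - \operatorname{atan}{\left(3 \right)} - \frac{\log{\left(4 \right)}}{4 e^{\frac{3}{2}}} + \frac{\log{\left(20 \right)}}{4 e^{\frac{9}{2}}} + \frac{\pi}{4}.

Antiderivative: F(x) = \frac{- e^{\frac{3 x}{2}} \log{\left(2 x^{2} + 2 \right)} - 4 \operatorname{atan}{\left(x \right)}}{4}; value = - \operatorname{atan}{\left(3 \right)} - \frac{\log{\left(4 \right)}}{4 e^{\frac{3}{2}}} + \frac{\log{\left(20 \right)}}{4 e^{\frac{9}{2}}} + \frac{\pi}{4}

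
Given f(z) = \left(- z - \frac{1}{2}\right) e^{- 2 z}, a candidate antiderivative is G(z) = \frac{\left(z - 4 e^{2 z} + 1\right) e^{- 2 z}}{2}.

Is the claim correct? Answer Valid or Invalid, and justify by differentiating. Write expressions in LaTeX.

Valid - differentiating G returns exactly f.

d/dz[G] = \frac{\left(- 2 z - 1\right) e^{- 2 z}}{2}
This equals f(z) exactly, so the claim holds.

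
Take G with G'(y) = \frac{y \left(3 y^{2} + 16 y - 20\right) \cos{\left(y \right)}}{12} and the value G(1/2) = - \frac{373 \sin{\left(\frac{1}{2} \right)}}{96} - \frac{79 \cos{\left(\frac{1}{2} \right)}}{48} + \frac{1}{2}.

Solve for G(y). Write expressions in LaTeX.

G(y) = \frac{y^{3} \sin{\left(y \right)}}{4} + \frac{4 y^{2} \sin{\left(y \right)}}{3} + \frac{3 y^{2} \cos{\left(y \right)}}{4} - \frac{19 y \sin{\left(y \right)}}{6} + \frac{8 y \cos{\left(y \right)}}{3} - \frac{8 \sin{\left(y \right)}}{3} - \frac{19 \cos{\left(y \right)}}{6} + \frac{1}{2}

Differentiate the proposed G(y) back; it has to land on the given G'(y).
A general antiderivative is \frac{y^{3} \sin{\left(y \right)}}{4} + \frac{4 y^{2} \sin{\left(y \right)}}{3} + \frac{3 y^{2} \cos{\left(y \right)}}{4} - \frac{19 y \sin{\left(y \right)}}{6} + \frac{8 y \cos{\left(y \right)}}{3} - \frac{8 \sin{\left(y \right)}}{3} - \frac{19 \cos{\left(y \right)}}{6} + C.
The condition gives C = - \frac{373 \sin{\left(\frac{1}{2} \right)}}{96} - \frac{79 \cos{\left(\frac{1}{2} \right)}}{48} + \frac{1}{2} - (- \frac{373 \sin{\left(\frac{1}{2} \right)}}{96} - \frac{79 \cos{\left(\frac{1}{2} \right)}}{48}) = \frac{1}{2}.
So G(y) = \frac{y^{3} \sin{\left(y \right)}}{4} + \frac{4 y^{2} \sin{\left(y \right)}}{3} + \frac{3 y^{2} \cos{\left(y \right)}}{4} - \frac{19 y \sin{\left(y \right)}}{6} + \frac{8 y \cos{\left(y \right)}}{3} - \frac{8 \sin{\left(y \right)}}{3} - \frac{19 \cos{\left(y \right)}}{6} + \frac{1}{2}.
Check: d/dy[\frac{y^{3} \sin{\left(y \right)}}{4} + \frac{4 y^{2} \sin{\left(y \right)}}{3} + \frac{3 y^{2} \cos{\left(y \right)}}{4} - \frac{19 y \sin{\left(y \right)}}{6} + \frac{8 y \cos{\left(y \right)}}{3} - \frac{8 \sin{\left(y \right)}}{3} - \frac{19 \cos{\left(y \right)}}{6} + \frac{1}{2}] = \frac{y^{3} \cos{\left(y \right)}}{4} + \frac{4 y^{2} \cos{\left(y \right)}}{3} - \frac{5 y \cos{\left(y \right)}}{3}, which equals G'(y).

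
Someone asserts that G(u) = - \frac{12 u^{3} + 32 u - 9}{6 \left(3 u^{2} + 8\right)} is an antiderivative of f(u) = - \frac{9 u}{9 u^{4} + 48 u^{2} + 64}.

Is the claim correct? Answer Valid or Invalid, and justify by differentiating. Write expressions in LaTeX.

d/du[G] = \frac{- 18 u^{4} - 96 u^{2} - 27 u - 128}{27 u^{4} + 144 u^{2} + 192}
d/du[G] - f(u) = - \frac{2}{3} != 0.

Invalid: d/du[G] - f = - \frac{2}{3}, which is not 0.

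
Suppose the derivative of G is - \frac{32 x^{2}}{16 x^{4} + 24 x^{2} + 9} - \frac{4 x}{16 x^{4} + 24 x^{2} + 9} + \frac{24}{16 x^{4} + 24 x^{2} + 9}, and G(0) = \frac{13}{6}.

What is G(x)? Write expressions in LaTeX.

G(x) = \frac{16 x^{2} + 16 x + 13}{2 \left(4 x^{2} + 3\right)}

Recognize the product-rule pattern: G'(x) = u'v + uv' with u = \frac{1}{2 x^{2} + \frac{3}{2}}, v = 4 x + \frac{1}{4}, so integration by parts undoes it.
A general antiderivative is \frac{4 x + \frac{1}{4}}{2 x^{2} + \frac{3}{2}} + C.
The condition gives C = \frac{13}{6} - (\frac{1}{6}) = 2.
So G(x) = \frac{16 x^{2} + 16 x + 13}{2 \left(4 x^{2} + 3\right)}.
Check: d/dx[\frac{16 x^{2} + 16 x + 13}{2 \left(4 x^{2} + 3\right)}] = \frac{- 32 x^{2} - 4 x + 24}{16 x^{4} + 24 x^{2} + 9}, which equals G'(x).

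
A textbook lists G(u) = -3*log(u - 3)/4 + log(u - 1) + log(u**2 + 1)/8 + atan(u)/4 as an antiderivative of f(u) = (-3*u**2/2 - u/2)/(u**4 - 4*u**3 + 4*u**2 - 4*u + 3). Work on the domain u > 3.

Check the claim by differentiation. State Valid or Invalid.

d/du[G] = (u**3 - 6*u**2 - 3)/(2*u**4 - 8*u**3 + 8*u**2 - 8*u + 6)
d/du[G] - f(u) = 1/(2*u - 2) != 0.

Invalid: d/du[G] - f = 1/(2*u - 2), which is not 0.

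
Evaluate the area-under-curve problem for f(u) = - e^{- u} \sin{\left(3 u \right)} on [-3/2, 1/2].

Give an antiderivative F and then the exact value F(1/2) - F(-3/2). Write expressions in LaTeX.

Any candidate F(u) must reproduce f(u) exactly when differentiated.
F(u) = \frac{e^{- u} \sin{\left(3 u \right)}}{10} + \frac{3 e^{- u} \cos{\left(3 u \right)}}{10} is an antiderivative of f.
Check: d/du[\frac{e^{- u} \sin{\left(3 u \right)}}{10} + \frac{3 e^{- u} \cos{\left(3 u \right)}}{10}] = - e^{- u} \sin{\left(3 u \right)} = f(u).
F(1/2) = \frac{3 \cos{\left(\frac{3}{2} \right)}}{10 e^{\frac{1}{2}}} + \frac{\sin{\left(\frac{3}{2} \right)}}{10 e^{\frac{1}{2}}}; F(-3/2) = \frac{3 e^{\frac{3}{2}} \cos{\left(\frac{9}{2} \right)}}{10} - \frac{e^{\frac{3}{2}} \sin{\left(\frac{9}{2} \right)}}{10}.
Integral = F(1/2) - F(-3/2) = \frac{e^{\frac{3}{2}} \sin{\left(\frac{9}{2} \right)}}{10} + \frac{3 \cos{\left(\frac{3}{2} \right)}}{10 e^{\frac{1}{2}}} + \frac{\sin{\left(\frac{3}{2} \right)}}{10 e^{\frac{1}{2}}} - \frac{3 e^{\frac{3}{2}} \cos{\left(\frac{9}{2} \right)}}{10}.

Antiderivative: F(u) = \frac{e^{- u} \sin{\left(3 u \right)}}{10} + \frac{3 e^{- u} \cos{\left(3 u \right)}}{10}; value = \frac{e^{\frac{3}{2}} \sin{\left(\frac{9}{2} \right)}}{10} + \frac{3 \cos{\left(\frac{3}{2} \right)}}{10 e^{\frac{1}{2}}} + \frac{\sin{\left(\frac{3}{2} \right)}}{10 e^{\frac{1}{2}}} - \frac{3 e^{\frac{3}{2}} \cos{\left(\frac{9}{2} \right)}}{10}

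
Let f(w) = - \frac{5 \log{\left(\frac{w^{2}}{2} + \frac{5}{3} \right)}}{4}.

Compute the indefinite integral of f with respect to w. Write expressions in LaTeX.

F(w) = - \frac{5 \left(3 w \log{\left(\frac{w^{2}}{2} + \frac{5}{3} \right)} - 6 w + 2 \sqrt{30} \operatorname{atan}{\left(\frac{\sqrt{30} w}{10} \right)}\right)}{12} + C

For F(w) to be correct the identity F'(w) - f(w) = 0 must hold.
Check: d/dw[- \frac{5 \left(3 w \log{\left(\frac{w^{2}}{2} + \frac{5}{3} \right)} - 6 w + 2 \sqrt{30} \operatorname{atan}{\left(\frac{\sqrt{30} w}{10} \right)}\right)}{12}] = - \frac{5 \log{\left(3 w^{2} + 10 \right)}}{4} + \frac{5 \log{\left(6 \right)}}{4}, which equals f(w).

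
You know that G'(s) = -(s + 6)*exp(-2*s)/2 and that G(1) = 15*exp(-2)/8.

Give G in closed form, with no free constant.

G(s) = (2*s + 13)*exp(-2*s)/8

Recognize the product-rule pattern: G'(s) = u'v + uv' with u = s/4 + 13/8, v = exp(-2*s), so integration by parts undoes it.
A general antiderivative is (2*s + 13)*exp(-2*s)/8 + C.
The condition gives C = 15*exp(-2)/8 - (15*exp(-2)/8) = 0.
So G(s) = (2*s + 13)*exp(-2*s)/8.
Check: d/ds[(2*s + 13)*exp(-2*s)/8] = (-s - 6)*exp(-2*s)/2, which equals G'(s).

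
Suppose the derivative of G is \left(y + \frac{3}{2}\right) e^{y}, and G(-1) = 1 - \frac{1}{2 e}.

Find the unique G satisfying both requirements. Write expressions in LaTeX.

G'(y) has the shape u'v + uv' for u = y + \frac{1}{2} and v = e^{y} — it is the derivative of the product u*v.
A general antiderivative is \frac{\left(2 y + 1\right) e^{y}}{2} + C.
The condition gives C = 1 - \frac{1}{2 e} - (- \frac{1}{2 e}) = 1.
So G(y) = y e^{y} + \frac{e^{y}}{2} + 1.
Check: d/dy[y e^{y} + \frac{e^{y}}{2} + 1] = y e^{y} + \frac{3 e^{y}}{2}, which equals G'(y).

G(y) = y e^{y} + \frac{e^{y}}{2} + 1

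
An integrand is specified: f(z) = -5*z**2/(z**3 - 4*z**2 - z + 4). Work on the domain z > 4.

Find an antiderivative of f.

The denominator factors as (z - 4)*(z - 1)*(z + 1); partial fractions split f into directly integrable pieces: -1/(2*(z + 1)) + 5/(6*(z - 1)) - 16/(3*(z - 4)).
Check: d/dz[(-32*log(z - 4) + 5*log(z - 1) - 3*log(z + 1))/6] = -5*z**2/(z**3 - 4*z**2 - z + 4) = f(z).

An antiderivative is F(z) = (-32*log(z - 4) + 5*log(z - 1) - 3*log(z + 1))/6.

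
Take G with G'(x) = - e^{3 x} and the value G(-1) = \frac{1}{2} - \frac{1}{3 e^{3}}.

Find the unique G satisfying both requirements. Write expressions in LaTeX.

Recover the given G'(x) by differentiating a candidate G(x); any mismatch rules it out.
A general antiderivative is - \frac{e^{3 x}}{3} + C.
The condition gives C = \frac{1}{2} - \frac{1}{3 e^{3}} - (- \frac{1}{3 e^{3}}) = \frac{1}{2}.
So G(x) = - \frac{2 e^{3 x} - 3}{6}.
Check: d/dx[- \frac{2 e^{3 x} - 3}{6}] = - e^{3 x} = G'(x).

G(x) = - \frac{2 e^{3 x} - 3}{6}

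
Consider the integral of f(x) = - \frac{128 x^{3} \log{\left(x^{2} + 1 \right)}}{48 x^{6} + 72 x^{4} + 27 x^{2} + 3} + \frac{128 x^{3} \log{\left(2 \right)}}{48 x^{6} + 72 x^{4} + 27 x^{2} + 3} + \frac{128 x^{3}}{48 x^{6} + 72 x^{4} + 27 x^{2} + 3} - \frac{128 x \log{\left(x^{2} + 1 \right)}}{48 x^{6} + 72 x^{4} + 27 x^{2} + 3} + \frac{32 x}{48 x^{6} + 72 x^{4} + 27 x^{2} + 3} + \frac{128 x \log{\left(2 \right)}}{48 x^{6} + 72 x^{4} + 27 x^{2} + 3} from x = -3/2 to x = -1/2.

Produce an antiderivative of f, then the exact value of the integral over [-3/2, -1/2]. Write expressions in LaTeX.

f has the shape u'v + uv' for u = \frac{16}{3 \left(4 x^{2} + 1\right)} and v = \log{\left(\frac{x^{2}}{2} + \frac{1}{2} \right)} — it is the derivative of the product u*v.
F(x) = \frac{16 \log{\left(\frac{x^{2}}{2} + \frac{1}{2} \right)}}{3 \left(4 x^{2} + 1\right)} is an antiderivative of f.
Check: d/dx[\frac{16 \log{\left(\frac{x^{2}}{2} + \frac{1}{2} \right)}}{3 \left(4 x^{2} + 1\right)}] = \frac{- 128 x^{3} \log{\left(x^{2} + 1 \right)} + 128 x^{3} \log{\left(2 \right)} + 128 x^{3} - 128 x \log{\left(x^{2} + 1 \right)} + 32 x + 128 x \log{\left(2 \right)}}{48 x^{6} + 72 x^{4} + 27 x^{2} + 3}, which equals f(x).
F(-1/2) = \frac{8 \log{\left(\frac{5}{8} \right)}}{3}; F(-3/2) = \frac{8 \log{\left(\frac{13}{8} \right)}}{15}.
Integral = F(-1/2) - F(-3/2) = \frac{8 \log{\left(\frac{5}{8} \right)}}{3} - \frac{8 \log{\left(\frac{13}{8} \right)}}{15}.

Antiderivative: F(x) = \frac{16 \log{\left(\frac{x^{2}}{2} + \frac{1}{2} \right)}}{3 \left(4 x^{2} + 1\right)}; value = \frac{8 \log{\left(\frac{5}{8} \right)}}{3} - \frac{8 \log{\left(\frac{13}{8} \right)}}{15}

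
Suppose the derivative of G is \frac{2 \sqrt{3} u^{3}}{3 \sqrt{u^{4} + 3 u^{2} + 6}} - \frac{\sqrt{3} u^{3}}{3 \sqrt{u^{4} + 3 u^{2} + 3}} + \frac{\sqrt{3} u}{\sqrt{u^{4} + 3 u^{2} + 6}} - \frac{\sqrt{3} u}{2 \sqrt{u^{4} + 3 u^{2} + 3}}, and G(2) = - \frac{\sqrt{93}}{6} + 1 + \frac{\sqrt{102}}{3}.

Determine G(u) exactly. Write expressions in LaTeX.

G(u) = - \frac{\sqrt{\frac{u^{4}}{3} + u^{2} + 1}}{2} + \sqrt{\frac{u^{4}}{3} + u^{2} + 2} + 1

The integrand splits into summands that can be handled one at a time.
A general antiderivative is - \frac{\sqrt{\frac{u^{4}}{3} + u^{2} + 1}}{2} + \sqrt{\frac{u^{4}}{3} + u^{2} + 2} + C.
The condition gives C = - \frac{\sqrt{93}}{6} + 1 + \frac{\sqrt{102}}{3} - (- \frac{\sqrt{93}}{6} + \frac{\sqrt{102}}{3}) = 1.
So G(u) = - \frac{\sqrt{\frac{u^{4}}{3} + u^{2} + 1}}{2} + \sqrt{\frac{u^{4}}{3} + u^{2} + 2} + 1.
Check: d/du[- \frac{\sqrt{\frac{u^{4}}{3} + u^{2} + 1}}{2} + \sqrt{\frac{u^{4}}{3} + u^{2} + 2} + 1] = \frac{4 \sqrt{3} u^{3} \sqrt{u^{4} + 3 u^{2} + 3} - 2 \sqrt{3} u^{3} \sqrt{u^{4} + 3 u^{2} + 6} + 6 \sqrt{3} u \sqrt{u^{4} + 3 u^{2} + 3} - 3 \sqrt{3} u \sqrt{u^{4} + 3 u^{2} + 6}}{6 \sqrt{u^{4} + 3 u^{2} + 3} \sqrt{u^{4} + 3 u^{2} + 6}}, which equals G'(u).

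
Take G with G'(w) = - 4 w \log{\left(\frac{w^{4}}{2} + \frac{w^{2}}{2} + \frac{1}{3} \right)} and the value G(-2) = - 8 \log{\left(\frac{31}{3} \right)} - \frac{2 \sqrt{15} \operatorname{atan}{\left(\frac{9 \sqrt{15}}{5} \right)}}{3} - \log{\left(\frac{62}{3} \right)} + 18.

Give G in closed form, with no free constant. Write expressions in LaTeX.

G(w) = - 2 w^{2} \log{\left(\frac{w^{4}}{2} + \frac{w^{2}}{2} + \frac{1}{3} \right)} + 4 w^{2} - \log{\left(w^{4} + w^{2} + \frac{2}{3} \right)} - \frac{2 \sqrt{15} \operatorname{atan}{\left(\frac{2 \sqrt{15} w^{2}}{5} + \frac{\sqrt{15}}{5} \right)}}{3} + 2

A first test for any G(w): its w-derivative must equal the given G'(w).
A general antiderivative is - 2 w^{2} \log{\left(\frac{w^{4}}{2} + \frac{w^{2}}{2} + \frac{1}{3} \right)} + 4 w^{2} - \log{\left(w^{4} + w^{2} + \frac{2}{3} \right)} - \frac{2 \sqrt{15} \operatorname{atan}{\left(\frac{2 \sqrt{15} w^{2}}{5} + \frac{\sqrt{15}}{5} \right)}}{3} + C.
The condition gives C = - 8 \log{\left(\frac{31}{3} \right)} - \frac{2 \sqrt{15} \operatorname{atan}{\left(\frac{9 \sqrt{15}}{5} \right)}}{3} - \log{\left(\frac{62}{3} \right)} + 18 - (- 8 \log{\left(\frac{31}{3} \right)} - \frac{2 \sqrt{15} \operatorname{atan}{\left(\frac{9 \sqrt{15}}{5} \right)}}{3} - \log{\left(\frac{62}{3} \right)} + 16) = 2.
So G(w) = - 2 w^{2} \log{\left(\frac{w^{4}}{2} + \frac{w^{2}}{2} + \frac{1}{3} \right)} + 4 w^{2} - \log{\left(w^{4} + w^{2} + \frac{2}{3} \right)} - \frac{2 \sqrt{15} \operatorname{atan}{\left(\frac{2 \sqrt{15} w^{2}}{5} + \frac{\sqrt{15}}{5} \right)}}{3} + 2.
Check: d/dw[- 2 w^{2} \log{\left(\frac{w^{4}}{2} + \frac{w^{2}}{2} + \frac{1}{3} \right)} + 4 w^{2} - \log{\left(w^{4} + w^{2} + \frac{2}{3} \right)} - \frac{2 \sqrt{15} \operatorname{atan}{\left(\frac{2 \sqrt{15} w^{2}}{5} + \frac{\sqrt{15}}{5} \right)}}{3} + 2] = - 4 w \log{\left(3 w^{4} + 3 w^{2} + 2 \right)} + 4 w \log{\left(6 \right)}, which equals G'(w).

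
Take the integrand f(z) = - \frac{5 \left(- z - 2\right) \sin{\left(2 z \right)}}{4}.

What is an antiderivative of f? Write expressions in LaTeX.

An antiderivative is F(z) = \frac{5 \left(- 2 z \cos{\left(2 z \right)} + \sin{\left(2 z \right)} - 4 \cos{\left(2 z \right)}\right)}{16}.

Check any antiderivative F(z) by computing F'(z) and comparing it with f(z).
Check: d/dz[\frac{5 \left(- 2 z \cos{\left(2 z \right)} + \sin{\left(2 z \right)} - 4 \cos{\left(2 z \right)}\right)}{16}] = \frac{5 z \sin{\left(2 z \right)}}{4} + \frac{5 \sin{\left(2 z \right)}}{2}, which equals f(z).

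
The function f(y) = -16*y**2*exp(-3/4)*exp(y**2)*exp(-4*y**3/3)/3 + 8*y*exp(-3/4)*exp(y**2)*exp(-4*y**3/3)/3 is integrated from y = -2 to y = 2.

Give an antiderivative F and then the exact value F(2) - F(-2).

The substitution u = -4*y**3/3 + y**2 - 3/4 works: f is exactly (dF/du)*(du/dy) for that inner function.
F(y) = 4*exp(-3/4)*exp(y**2)*exp(-4*y**3/3)/3 is an antiderivative of f.
Check: d/dy[4*exp(-3/4)*exp(y**2)*exp(-4*y**3/3)/3] = (-16*y**2*exp(y**2) + 8*y*exp(y**2))*exp(-3/4)*exp(-4*y**3/3)/3, which equals f(y).
F(2) = 4*exp(-89/12)/3; F(-2) = 4*exp(167/12)/3.
Integral = F(2) - F(-2) = -4*exp(167/12)/3 + 4*exp(-89/12)/3.

Antiderivative: F(y) = 4*exp(-3/4)*exp(y**2)*exp(-4*y**3/3)/3; value = -4*exp(167/12)/3 + 4*exp(-89/12)/3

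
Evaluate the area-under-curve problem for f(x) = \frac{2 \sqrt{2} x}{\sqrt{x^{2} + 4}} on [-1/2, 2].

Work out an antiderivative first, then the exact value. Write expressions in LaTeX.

Antiderivative: F(x) = 2 \sqrt{2} \sqrt{x^{2} + 4}; value = 8 - \sqrt{34}

The substitution u = \frac{x^{2}}{2} + 2 works: f is exactly (dF/du)*(du/dx) for that inner function.
F(x) = 2 \sqrt{2} \sqrt{x^{2} + 4} is an antiderivative of f.
Check: d/dx[2 \sqrt{2} \sqrt{x^{2} + 4}] = \frac{2 \sqrt{2} x}{\sqrt{x^{2} + 4}} = f(x).
F(2) = 8; F(-1/2) = \sqrt{34}.
Integral = F(2) - F(-1/2) = 8 - \sqrt{34}.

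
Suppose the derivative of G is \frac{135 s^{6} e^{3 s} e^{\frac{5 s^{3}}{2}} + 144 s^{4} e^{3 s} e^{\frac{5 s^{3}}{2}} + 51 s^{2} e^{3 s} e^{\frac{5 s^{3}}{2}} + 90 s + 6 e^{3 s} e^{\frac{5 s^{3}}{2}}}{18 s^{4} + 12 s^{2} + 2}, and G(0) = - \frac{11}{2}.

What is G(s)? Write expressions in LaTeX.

For G(s) to be correct, d/ds[G] must agree with the stated G'(s) identically.
A general antiderivative is e^{3 s} e^{\frac{5 s^{3}}{2}} - \frac{5}{2 \left(s^{2} + \frac{1}{3}\right)} + C.
The condition gives C = - \frac{11}{2} - (- \frac{13}{2}) = 1.
So G(s) = \frac{6 s^{2} e^{3 s} e^{\frac{5 s^{3}}{2}} + 6 s^{2} + 2 e^{3 s} e^{\frac{5 s^{3}}{2}} - 13}{2 \left(3 s^{2} + 1\right)}.
Check: d/ds[\frac{6 s^{2} e^{3 s} e^{\frac{5 s^{3}}{2}} + 6 s^{2} + 2 e^{3 s} e^{\frac{5 s^{3}}{2}} - 13}{2 \left(3 s^{2} + 1\right)}] = \frac{135 s^{6} e^{3 s} e^{\frac{5 s^{3}}{2}} + 144 s^{4} e^{3 s} e^{\frac{5 s^{3}}{2}} + 51 s^{2} e^{3 s} e^{\frac{5 s^{3}}{2}} + 90 s + 6 e^{3 s} e^{\frac{5 s^{3}}{2}}}{18 s^{4} + 12 s^{2} + 2} = G'(s).

G(s) = \frac{6 s^{2} e^{3 s} e^{\frac{5 s^{3}}{2}} + 6 s^{2} + 2 e^{3 s} e^{\frac{5 s^{3}}{2}} - 13}{2 \left(3 s^{2} + 1\right)}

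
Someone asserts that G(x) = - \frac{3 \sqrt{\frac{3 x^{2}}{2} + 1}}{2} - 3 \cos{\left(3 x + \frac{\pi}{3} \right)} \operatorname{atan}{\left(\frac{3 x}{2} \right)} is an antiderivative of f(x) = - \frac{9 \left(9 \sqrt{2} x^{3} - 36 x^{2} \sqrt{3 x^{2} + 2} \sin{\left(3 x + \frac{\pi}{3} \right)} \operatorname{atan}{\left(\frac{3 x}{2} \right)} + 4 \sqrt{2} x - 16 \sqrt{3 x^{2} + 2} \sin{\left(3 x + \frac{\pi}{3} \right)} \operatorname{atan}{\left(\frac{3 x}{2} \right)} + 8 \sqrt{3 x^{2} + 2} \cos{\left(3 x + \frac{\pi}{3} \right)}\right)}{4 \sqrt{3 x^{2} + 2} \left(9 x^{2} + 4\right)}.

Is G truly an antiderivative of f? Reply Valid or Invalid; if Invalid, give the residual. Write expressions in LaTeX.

Valid. The derivative of G reproduces f.

d/dx[G] = \frac{- 81 \sqrt{2} x^{3} + 324 x^{2} \sqrt{3 x^{2} + 2} \sin{\left(3 x + \frac{\pi}{3} \right)} \operatorname{atan}{\left(\frac{3 x}{2} \right)} - 36 \sqrt{2} x + 144 \sqrt{3 x^{2} + 2} \sin{\left(3 x + \frac{\pi}{3} \right)} \operatorname{atan}{\left(\frac{3 x}{2} \right)} - 72 \sqrt{3 x^{2} + 2} \cos{\left(3 x + \frac{\pi}{3} \right)}}{36 x^{2} \sqrt{3 x^{2} + 2} + 16 \sqrt{3 x^{2} + 2}}
This equals f(x) exactly, so the claim holds.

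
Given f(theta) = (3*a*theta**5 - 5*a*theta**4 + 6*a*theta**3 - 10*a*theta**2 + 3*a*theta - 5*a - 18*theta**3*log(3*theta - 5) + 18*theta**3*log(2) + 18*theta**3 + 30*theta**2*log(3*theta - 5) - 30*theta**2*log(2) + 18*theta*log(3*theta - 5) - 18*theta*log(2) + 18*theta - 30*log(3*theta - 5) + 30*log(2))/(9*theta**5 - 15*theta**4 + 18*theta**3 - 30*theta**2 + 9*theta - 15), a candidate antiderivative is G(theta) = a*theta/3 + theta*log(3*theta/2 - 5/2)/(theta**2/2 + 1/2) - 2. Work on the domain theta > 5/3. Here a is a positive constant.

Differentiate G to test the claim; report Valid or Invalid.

Valid. The derivative of G reproduces f.

d/dtheta[G] = (3*a*theta**5 - 5*a*theta**4 + 6*a*theta**3 - 10*a*theta**2 + 3*a*theta - 5*a - 18*theta**3*log(3*theta - 5) + 18*theta**3*log(2) + 18*theta**3 + 30*theta**2*log(3*theta - 5) - 30*theta**2*log(2) + 18*theta*log(3*theta - 5) - 18*theta*log(2) + 18*theta - 30*log(3*theta - 5) + 30*log(2))/(9*theta**5 - 15*theta**4 + 18*theta**3 - 30*theta**2 + 9*theta - 15)
This equals f(theta) exactly, so the claim holds.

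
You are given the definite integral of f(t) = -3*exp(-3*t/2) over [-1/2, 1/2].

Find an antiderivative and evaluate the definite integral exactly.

An antiderivative F(t) passes only if d/dt[F] lands on f(t) exactly.
F(t) = 2*exp(-3*t/2) is an antiderivative of f.
Check: d/dt[2*exp(-3*t/2)] = -3*exp(-3*t/2) = f(t).
F(1/2) = 2*exp(-3/4); F(-1/2) = 2*exp(3/4).
Integral = F(1/2) - F(-1/2) = -2*exp(3/4) + 2*exp(-3/4).

Antiderivative: F(t) = 2*exp(-3*t/2); value = -2*exp(3/4) + 2*exp(-3/4)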